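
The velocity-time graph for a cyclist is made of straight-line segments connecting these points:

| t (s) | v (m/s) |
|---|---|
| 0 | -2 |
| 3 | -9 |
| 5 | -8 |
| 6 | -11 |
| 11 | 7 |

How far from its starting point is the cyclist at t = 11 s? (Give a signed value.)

-53 m

Net displacement equals the area under the velocity-time graph (areas below the axis count negative).
0–3 s: ½(-2 + -9)(3) = -16.5 m
3–5 s: ½(-9 + -8)(2) = -17 m
5–6 s: ½(-8 + -11)(1) = -9.5 m
6–11 s: ½(-11 + 7)(5) = -10 m
Net displacement = -53 m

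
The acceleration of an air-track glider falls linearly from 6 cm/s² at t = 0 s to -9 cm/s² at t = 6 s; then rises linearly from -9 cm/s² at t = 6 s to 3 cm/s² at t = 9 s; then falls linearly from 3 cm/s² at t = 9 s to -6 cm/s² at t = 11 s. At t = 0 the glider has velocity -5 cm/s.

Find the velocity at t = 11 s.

Δv equals the area under the a-t graph; then v = v₀ + Δv.
0–6 s: ½(6 + -9)(6) = -9 cm/s
6–9 s: ½(-9 + 3)(3) = -9 cm/s
9–11 s: ½(3 + -6)(2) = -3 cm/s
Δv = -21 cm/s, so v(11) = -5 + (-21) = -26 cm/s.

-26 cm/s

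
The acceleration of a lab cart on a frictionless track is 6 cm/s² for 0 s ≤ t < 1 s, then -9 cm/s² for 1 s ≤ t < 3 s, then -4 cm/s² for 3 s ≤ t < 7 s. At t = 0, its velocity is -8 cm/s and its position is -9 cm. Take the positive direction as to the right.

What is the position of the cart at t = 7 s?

On each constant-a segment, Δv = aΔt and Δx = v₀Δt + ½aΔt²; chain segment to segment.
0–1 s: v starts -8 cm/s; Δx = -8·1 + ½·6·1² = -5 cm; v ends -2 cm/s.
1–3 s: v starts -2 cm/s; Δx = -2·2 + ½·-9·2² = -22 cm; v ends -20 cm/s.
3–7 s: v starts -20 cm/s; Δx = -20·4 + ½·-4·4² = -112 cm; v ends -36 cm/s.
x(7) = -9 + Σ Δx = -148 cm.

-148 cm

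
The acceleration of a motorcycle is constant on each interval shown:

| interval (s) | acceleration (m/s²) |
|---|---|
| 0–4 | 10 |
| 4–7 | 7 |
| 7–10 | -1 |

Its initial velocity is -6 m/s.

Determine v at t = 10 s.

Δv equals the area under the a-t graph; then v = v₀ + Δv.
0–4 s: 10 × 4 = 40 m/s
4–7 s: 7 × 3 = 21 m/s
7–10 s: -1 × 3 = -3 m/s
Δv = 58 m/s, so v(10) = -6 + (58) = 52 m/s.

52 m/s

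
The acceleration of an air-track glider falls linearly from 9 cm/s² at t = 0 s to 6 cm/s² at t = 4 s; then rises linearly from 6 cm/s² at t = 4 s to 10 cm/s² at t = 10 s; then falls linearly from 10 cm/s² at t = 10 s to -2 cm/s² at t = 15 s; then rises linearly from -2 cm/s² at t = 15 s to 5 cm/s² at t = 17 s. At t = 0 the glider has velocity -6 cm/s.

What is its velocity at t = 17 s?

95 cm/s

Δv equals the area under the a-t graph; then v = v₀ + Δv.
0–4 s: ½(9 + 6)(4) = 30 cm/s
4–10 s: ½(6 + 10)(6) = 48 cm/s
10–15 s: ½(10 + -2)(5) = 20 cm/s
15–17 s: ½(-2 + 5)(2) = 3 cm/s
Δv = 101 cm/s, so v(17) = -6 + (101) = 95 cm/s.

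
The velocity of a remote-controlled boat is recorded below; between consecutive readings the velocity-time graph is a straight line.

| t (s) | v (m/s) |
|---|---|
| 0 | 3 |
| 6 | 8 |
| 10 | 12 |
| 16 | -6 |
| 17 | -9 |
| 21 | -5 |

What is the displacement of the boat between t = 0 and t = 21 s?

Net displacement equals the area under the velocity-time graph (areas below the axis count negative).
0–6 s: ½(3 + 8)(6) = 33 m
6–10 s: ½(8 + 12)(4) = 40 m
10–16 s: ½(12 + -6)(6) = 18 m
16–17 s: ½(-6 + -9)(1) = -7.5 m
17–21 s: ½(-9 + -5)(4) = -28 m
Net displacement = 55.5 m

55.5 m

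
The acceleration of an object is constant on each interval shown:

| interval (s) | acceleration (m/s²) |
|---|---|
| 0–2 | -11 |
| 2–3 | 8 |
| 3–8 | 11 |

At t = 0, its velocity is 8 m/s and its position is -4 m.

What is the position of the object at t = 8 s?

On each constant-a segment, Δv = aΔt and Δx = v₀Δt + ½aΔt²; chain segment to segment.
0–2 s: v starts 8 m/s; Δx = 8·2 + ½·-11·2² = -6 m; v ends -14 m/s.
2–3 s: v starts -14 m/s; Δx = -14·1 + ½·8·1² = -10 m; v ends -6 m/s.
3–8 s: v starts -6 m/s; Δx = -6·5 + ½·11·5² = 107.5 m; v ends 49 m/s.
x(8) = -4 + Σ Δx = 87.5 m.

87.5 m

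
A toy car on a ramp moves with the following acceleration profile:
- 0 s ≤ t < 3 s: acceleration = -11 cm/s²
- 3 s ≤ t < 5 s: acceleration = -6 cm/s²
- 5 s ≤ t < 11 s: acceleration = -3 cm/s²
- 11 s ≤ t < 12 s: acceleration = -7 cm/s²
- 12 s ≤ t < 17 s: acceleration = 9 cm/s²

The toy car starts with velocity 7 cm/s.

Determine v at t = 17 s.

Δv equals the area under the a-t graph; then v = v₀ + Δv.
0–3 s: -11 × 3 = -33 cm/s
3–5 s: -6 × 2 = -12 cm/s
5–11 s: -3 × 6 = -18 cm/s
11–12 s: -7 × 1 = -7 cm/s
12–17 s: 9 × 5 = 45 cm/s
Δv = -25 cm/s, so v(17) = 7 + (-25) = -18 cm/s.

-18 cm/s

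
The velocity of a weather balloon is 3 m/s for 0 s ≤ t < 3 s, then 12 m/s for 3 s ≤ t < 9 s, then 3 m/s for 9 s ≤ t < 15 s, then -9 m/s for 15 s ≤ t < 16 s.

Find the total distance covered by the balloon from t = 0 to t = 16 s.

Distance (not displacement) is the total path length: add the absolute areas under v-t.
0–3 s: |3| × 3 = 9 m
3–9 s: |12| × 6 = 72 m
9–15 s: |3| × 6 = 18 m
15–16 s: |-9| × 1 = 9 m
Total distance = 108 m

108 m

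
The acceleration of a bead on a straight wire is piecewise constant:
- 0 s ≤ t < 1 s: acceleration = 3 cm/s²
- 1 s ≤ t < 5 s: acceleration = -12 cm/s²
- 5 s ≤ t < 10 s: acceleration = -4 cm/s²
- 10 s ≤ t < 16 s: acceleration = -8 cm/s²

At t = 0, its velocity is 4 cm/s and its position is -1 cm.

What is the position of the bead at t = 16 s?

On each constant-a segment, Δv = aΔt and Δx = v₀Δt + ½aΔt²; chain segment to segment.
0–1 s: v starts 4 cm/s; Δx = 4·1 + ½·3·1² = 5.5 cm; v ends 7 cm/s.
1–5 s: v starts 7 cm/s; Δx = 7·4 + ½·-12·4² = -68 cm; v ends -41 cm/s.
5–10 s: v starts -41 cm/s; Δx = -41·5 + ½·-4·5² = -255 cm; v ends -61 cm/s.
10–16 s: v starts -61 cm/s; Δx = -61·6 + ½·-8·6² = -510 cm; v ends -109 cm/s.
x(16) = -1 + Σ Δx = -828.5 cm.

-828.5 cm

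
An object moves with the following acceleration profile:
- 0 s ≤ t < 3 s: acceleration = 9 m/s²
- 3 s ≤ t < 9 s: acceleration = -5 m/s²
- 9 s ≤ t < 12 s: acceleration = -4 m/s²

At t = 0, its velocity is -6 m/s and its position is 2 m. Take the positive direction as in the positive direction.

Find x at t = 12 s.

On each constant-a segment, Δv = aΔt and Δx = v₀Δt + ½aΔt²; chain segment to segment.
0–3 s: v starts -6 m/s; Δx = -6·3 + ½·9·3² = 22.5 m; v ends 21 m/s.
3–9 s: v starts 21 m/s; Δx = 21·6 + ½·-5·6² = 36 m; v ends -9 m/s.
9–12 s: v starts -9 m/s; Δx = -9·3 + ½·-4·3² = -45 m; v ends -21 m/s.
x(12) = 2 + Σ Δx = 15.5 m.

15.5 m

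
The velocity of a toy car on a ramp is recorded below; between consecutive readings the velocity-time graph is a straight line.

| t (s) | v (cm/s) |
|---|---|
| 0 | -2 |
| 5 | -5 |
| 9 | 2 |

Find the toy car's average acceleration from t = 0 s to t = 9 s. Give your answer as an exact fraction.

4/9 cm/s²

Average acceleration = Δv/Δt = (2 − -2)/(9 − 0) = 4/9 cm/s².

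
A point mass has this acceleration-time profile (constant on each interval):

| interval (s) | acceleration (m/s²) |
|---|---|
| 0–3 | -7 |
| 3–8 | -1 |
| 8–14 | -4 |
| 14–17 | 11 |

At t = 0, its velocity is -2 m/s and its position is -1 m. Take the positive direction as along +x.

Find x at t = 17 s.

On each constant-a segment, Δv = aΔt and Δx = v₀Δt + ½aΔt²; chain segment to segment.
0–3 s: v starts -2 m/s; Δx = -2·3 + ½·-7·3² = -37.5 m; v ends -23 m/s.
3–8 s: v starts -23 m/s; Δx = -23·5 + ½·-1·5² = -127.5 m; v ends -28 m/s.
8–14 s: v starts -28 m/s; Δx = -28·6 + ½·-4·6² = -240 m; v ends -52 m/s.
14–17 s: v starts -52 m/s; Δx = -52·3 + ½·11·3² = -106.5 m; v ends -19 m/s.
x(17) = -1 + Σ Δx = -512.5 m.

-512.5 m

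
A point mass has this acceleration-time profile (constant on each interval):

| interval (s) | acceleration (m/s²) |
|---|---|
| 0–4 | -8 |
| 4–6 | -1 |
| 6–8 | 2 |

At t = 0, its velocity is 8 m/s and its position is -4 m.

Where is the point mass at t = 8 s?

-134 m

On each constant-a segment, Δv = aΔt and Δx = v₀Δt + ½aΔt²; chain segment to segment.
0–4 s: v starts 8 m/s; Δx = 8·4 + ½·-8·4² = -32 m; v ends -24 m/s.
4–6 s: v starts -24 m/s; Δx = -24·2 + ½·-1·2² = -50 m; v ends -26 m/s.
6–8 s: v starts -26 m/s; Δx = -26·2 + ½·2·2² = -48 m; v ends -22 m/s.
x(8) = -4 + Σ Δx = -134 m.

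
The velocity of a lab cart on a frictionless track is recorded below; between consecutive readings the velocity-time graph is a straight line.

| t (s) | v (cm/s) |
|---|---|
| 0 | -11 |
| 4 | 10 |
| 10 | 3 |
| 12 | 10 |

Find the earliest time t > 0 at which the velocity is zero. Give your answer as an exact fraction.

v changes sign on 0–4 s (from -11 to 10); the graph is linear there, so v = 0 at t = 0 + (11)·(4 − 0)/(10 − -11) = 44/21 s.

t = 44/21 s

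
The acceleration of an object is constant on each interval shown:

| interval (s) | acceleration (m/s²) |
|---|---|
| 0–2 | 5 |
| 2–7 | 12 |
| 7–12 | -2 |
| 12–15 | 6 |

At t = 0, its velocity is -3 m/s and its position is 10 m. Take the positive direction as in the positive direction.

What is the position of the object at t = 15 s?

707 m

On each constant-a segment, Δv = aΔt and Δx = v₀Δt + ½aΔt²; chain segment to segment.
0–2 s: v starts -3 m/s; Δx = -3·2 + ½·5·2² = 4 m; v ends 7 m/s.
2–7 s: v starts 7 m/s; Δx = 7·5 + ½·12·5² = 185 m; v ends 67 m/s.
7–12 s: v starts 67 m/s; Δx = 67·5 + ½·-2·5² = 310 m; v ends 57 m/s.
12–15 s: v starts 57 m/s; Δx = 57·3 + ½·6·3² = 198 m; v ends 75 m/s.
x(15) = 10 + Σ Δx = 707 m.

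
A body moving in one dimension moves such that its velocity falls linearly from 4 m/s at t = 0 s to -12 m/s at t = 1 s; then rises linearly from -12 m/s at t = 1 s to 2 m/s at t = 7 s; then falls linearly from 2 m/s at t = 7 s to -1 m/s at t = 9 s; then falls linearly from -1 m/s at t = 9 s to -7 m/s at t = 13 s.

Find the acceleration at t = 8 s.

Acceleration is the slope of the v-t graph on 7–9 s: (-1 − 2)/(9 − 7) = -1.5 m/s².

-1.5 m/s²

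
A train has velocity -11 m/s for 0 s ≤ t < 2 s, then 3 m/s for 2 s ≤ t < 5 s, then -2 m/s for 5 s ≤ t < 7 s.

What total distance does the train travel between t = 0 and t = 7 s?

Total distance travelled is ∫|v| dt — sum the magnitudes of each area piece.
0–2 s: |-11| × 2 = 22 m
2–5 s: |3| × 3 = 9 m
5–7 s: |-2| × 2 = 4 m
Total distance = 35 m

35 m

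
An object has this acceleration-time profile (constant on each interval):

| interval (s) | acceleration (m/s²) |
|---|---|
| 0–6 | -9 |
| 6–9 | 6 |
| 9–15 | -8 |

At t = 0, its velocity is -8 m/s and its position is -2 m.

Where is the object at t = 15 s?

-779 m

On each constant-a segment, Δv = aΔt and Δx = v₀Δt + ½aΔt²; chain segment to segment.
0–6 s: v starts -8 m/s; Δx = -8·6 + ½·-9·6² = -210 m; v ends -62 m/s.
6–9 s: v starts -62 m/s; Δx = -62·3 + ½·6·3² = -159 m; v ends -44 m/s.
9–15 s: v starts -44 m/s; Δx = -44·6 + ½·-8·6² = -408 m; v ends -92 m/s.
x(15) = -2 + Σ Δx = -779 m.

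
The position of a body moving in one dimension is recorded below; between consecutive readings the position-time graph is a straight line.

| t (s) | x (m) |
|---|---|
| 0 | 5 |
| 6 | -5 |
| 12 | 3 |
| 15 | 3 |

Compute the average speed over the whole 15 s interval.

1.2 m/s

Average speed = (total path length)/(elapsed time); on a piecewise-linear x-t graph the path length is Σ|Δx|.
0–6 s: |Δx| = |-5 − 5| = 10 m
6–12 s: |Δx| = |3 − -5| = 8 m
12–15 s: |Δx| = |3 − 3| = 0 m
Total path = 18 m; average speed = 18/15 = 1.2 m/s.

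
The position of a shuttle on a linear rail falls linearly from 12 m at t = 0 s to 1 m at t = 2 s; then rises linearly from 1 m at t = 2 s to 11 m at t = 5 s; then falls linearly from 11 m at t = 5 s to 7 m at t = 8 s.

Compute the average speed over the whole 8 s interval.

Average speed = (total path length)/(elapsed time); on a piecewise-linear x-t graph the path length is Σ|Δx|.
0–2 s: |Δx| = |1 − 12| = 11 m
2–5 s: |Δx| = |11 − 1| = 10 m
5–8 s: |Δx| = |7 − 11| = 4 m
Total path = 25 m; average speed = 25/8 = 3.125 m/s.

3.125 m/s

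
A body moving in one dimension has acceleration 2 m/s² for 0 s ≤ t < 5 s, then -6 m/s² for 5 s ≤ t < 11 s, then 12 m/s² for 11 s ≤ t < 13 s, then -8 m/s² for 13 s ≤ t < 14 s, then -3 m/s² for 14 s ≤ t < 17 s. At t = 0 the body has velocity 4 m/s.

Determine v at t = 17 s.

-15 m/s

Δv equals the area under the a-t graph; then v = v₀ + Δv.
0–5 s: 2 × 5 = 10 m/s
5–11 s: -6 × 6 = -36 m/s
11–13 s: 12 × 2 = 24 m/s
13–14 s: -8 × 1 = -8 m/s
14–17 s: -3 × 3 = -9 m/s
Δv = -19 m/s, so v(17) = 4 + (-19) = -15 m/s.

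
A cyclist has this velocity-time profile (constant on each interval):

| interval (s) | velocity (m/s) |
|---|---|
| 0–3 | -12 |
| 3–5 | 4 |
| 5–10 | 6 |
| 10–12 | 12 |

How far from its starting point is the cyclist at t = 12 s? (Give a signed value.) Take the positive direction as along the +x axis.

Displacement is the signed area under the v-t curve.
0–3 s: -12 × 3 = -36 m
3–5 s: 4 × 2 = 8 m
5–10 s: 6 × 5 = 30 m
10–12 s: 12 × 2 = 24 m
Net displacement = 26 m

26 m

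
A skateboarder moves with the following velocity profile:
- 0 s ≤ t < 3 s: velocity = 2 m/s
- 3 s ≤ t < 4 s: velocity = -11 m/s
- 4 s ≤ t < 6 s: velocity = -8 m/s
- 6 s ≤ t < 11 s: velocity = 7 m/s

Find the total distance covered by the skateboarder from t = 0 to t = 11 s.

Distance (not displacement) is the total path length: add the absolute areas under v-t.
0–3 s: |2| × 3 = 6 m
3–4 s: |-11| × 1 = 11 m
4–6 s: |-8| × 2 = 16 m
6–11 s: |7| × 5 = 35 m
Total distance = 68 m

68 m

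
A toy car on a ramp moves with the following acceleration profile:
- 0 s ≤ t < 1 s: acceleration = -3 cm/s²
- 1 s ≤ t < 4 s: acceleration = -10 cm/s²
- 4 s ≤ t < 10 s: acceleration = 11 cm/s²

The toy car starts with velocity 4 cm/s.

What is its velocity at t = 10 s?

Δv equals the area under the a-t graph; then v = v₀ + Δv.
0–1 s: -3 × 1 = -3 cm/s
1–4 s: -10 × 3 = -30 cm/s
4–10 s: 11 × 6 = 66 cm/s
Δv = 33 cm/s, so v(10) = 4 + (33) = 37 cm/s.

37 cm/s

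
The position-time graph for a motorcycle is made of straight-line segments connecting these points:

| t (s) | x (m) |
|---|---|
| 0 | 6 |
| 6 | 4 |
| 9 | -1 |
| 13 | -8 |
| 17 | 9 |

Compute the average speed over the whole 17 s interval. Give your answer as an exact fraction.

31/17 m/s

Average speed = (total path length)/(elapsed time); on a piecewise-linear x-t graph the path length is Σ|Δx|.
0–6 s: |Δx| = |4 − 6| = 2 m
6–9 s: |Δx| = |-1 − 4| = 5 m
9–13 s: |Δx| = |-8 − -1| = 7 m
13–17 s: |Δx| = |9 − -8| = 17 m
Total path = 31 m; average speed = 31/17 = 31/17 m/s.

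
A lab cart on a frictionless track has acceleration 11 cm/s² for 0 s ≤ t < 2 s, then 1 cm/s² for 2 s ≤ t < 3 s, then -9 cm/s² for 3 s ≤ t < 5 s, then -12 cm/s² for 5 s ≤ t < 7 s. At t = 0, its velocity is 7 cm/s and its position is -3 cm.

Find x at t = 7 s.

On each constant-a segment, Δv = aΔt and Δx = v₀Δt + ½aΔt²; chain segment to segment.
0–2 s: v starts 7 cm/s; Δx = 7·2 + ½·11·2² = 36 cm; v ends 29 cm/s.
2–3 s: v starts 29 cm/s; Δx = 29·1 + ½·1·1² = 29.5 cm; v ends 30 cm/s.
3–5 s: v starts 30 cm/s; Δx = 30·2 + ½·-9·2² = 42 cm; v ends 12 cm/s.
5–7 s: v starts 12 cm/s; Δx = 12·2 + ½·-12·2² = 0 cm; v ends -12 cm/s.
x(7) = -3 + Σ Δx = 104.5 cm.

104.5 cm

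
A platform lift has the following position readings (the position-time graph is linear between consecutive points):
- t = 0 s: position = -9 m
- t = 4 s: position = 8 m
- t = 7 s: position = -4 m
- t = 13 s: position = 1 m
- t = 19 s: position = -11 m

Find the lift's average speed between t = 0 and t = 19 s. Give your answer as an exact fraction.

Average speed = (total path length)/(elapsed time); on a piecewise-linear x-t graph the path length is Σ|Δx|.
0–4 s: |Δx| = |8 − -9| = 17 m
4–7 s: |Δx| = |-4 − 8| = 12 m
7–13 s: |Δx| = |1 − -4| = 5 m
13–19 s: |Δx| = |-11 − 1| = 12 m
Total path = 46 m; average speed = 46/19 = 46/19 m/s.

46/19 m/s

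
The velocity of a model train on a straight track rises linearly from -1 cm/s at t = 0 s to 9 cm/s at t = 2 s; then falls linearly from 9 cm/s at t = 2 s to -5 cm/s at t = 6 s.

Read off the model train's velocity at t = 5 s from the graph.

-1.5 cm/s

On 2–6 s the graph is linear from 9 to -5 cm/s: v(5) = 9 + (-5 − 9)·(5 − 2)/(6 − 2) = -1.5 cm/s.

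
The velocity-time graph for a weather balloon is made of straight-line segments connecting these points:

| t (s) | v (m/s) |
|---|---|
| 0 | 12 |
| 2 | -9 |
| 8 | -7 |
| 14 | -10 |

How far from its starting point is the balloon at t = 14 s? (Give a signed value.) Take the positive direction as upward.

Net displacement equals the area under the velocity-time graph (areas below the axis count negative).
0–2 s: ½(12 + -9)(2) = 3 m
2–8 s: ½(-9 + -7)(6) = -48 m
8–14 s: ½(-7 + -10)(6) = -51 m
Net displacement = -96 m

-96 m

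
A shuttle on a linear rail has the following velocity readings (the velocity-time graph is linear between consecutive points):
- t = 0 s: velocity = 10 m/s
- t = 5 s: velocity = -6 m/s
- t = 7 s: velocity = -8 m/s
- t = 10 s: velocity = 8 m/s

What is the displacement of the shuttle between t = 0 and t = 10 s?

-4 m

Displacement is the signed area under the v-t curve.
0–5 s: ½(10 + -6)(5) = 10 m
5–7 s: ½(-6 + -8)(2) = -14 m
7–10 s: ½(-8 + 8)(3) = 0 m
Net displacement = -4 m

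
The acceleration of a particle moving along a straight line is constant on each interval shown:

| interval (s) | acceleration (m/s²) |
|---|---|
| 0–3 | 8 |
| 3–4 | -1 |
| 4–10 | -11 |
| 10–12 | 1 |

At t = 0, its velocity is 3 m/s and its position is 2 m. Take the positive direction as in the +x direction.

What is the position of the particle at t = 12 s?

On each constant-a segment, Δv = aΔt and Δx = v₀Δt + ½aΔt²; chain segment to segment.
0–3 s: v starts 3 m/s; Δx = 3·3 + ½·8·3² = 45 m; v ends 27 m/s.
3–4 s: v starts 27 m/s; Δx = 27·1 + ½·-1·1² = 26.5 m; v ends 26 m/s.
4–10 s: v starts 26 m/s; Δx = 26·6 + ½·-11·6² = -42 m; v ends -40 m/s.
10–12 s: v starts -40 m/s; Δx = -40·2 + ½·1·2² = -78 m; v ends -38 m/s.
x(12) = 2 + Σ Δx = -46.5 m.

-46.5 m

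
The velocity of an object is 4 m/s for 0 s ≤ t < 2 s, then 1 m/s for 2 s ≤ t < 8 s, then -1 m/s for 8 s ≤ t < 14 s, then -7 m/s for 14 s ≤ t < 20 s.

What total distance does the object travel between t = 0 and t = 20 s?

62 m

Distance (not displacement) is the total path length: add the absolute areas under v-t.
0–2 s: |4| × 2 = 8 m
2–8 s: |1| × 6 = 6 m
8–14 s: |-1| × 6 = 6 m
14–20 s: |-7| × 6 = 42 m
Total distance = 62 m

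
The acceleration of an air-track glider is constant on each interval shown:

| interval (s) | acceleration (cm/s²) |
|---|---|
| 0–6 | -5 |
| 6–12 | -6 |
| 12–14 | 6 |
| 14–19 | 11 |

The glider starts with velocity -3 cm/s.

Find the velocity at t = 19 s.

-2 cm/s

Δv equals the area under the a-t graph; then v = v₀ + Δv.
0–6 s: -5 × 6 = -30 cm/s
6–12 s: -6 × 6 = -36 cm/s
12–14 s: 6 × 2 = 12 cm/s
14–19 s: 11 × 5 = 55 cm/s
Δv = 1 cm/s, so v(19) = -3 + (1) = -2 cm/s.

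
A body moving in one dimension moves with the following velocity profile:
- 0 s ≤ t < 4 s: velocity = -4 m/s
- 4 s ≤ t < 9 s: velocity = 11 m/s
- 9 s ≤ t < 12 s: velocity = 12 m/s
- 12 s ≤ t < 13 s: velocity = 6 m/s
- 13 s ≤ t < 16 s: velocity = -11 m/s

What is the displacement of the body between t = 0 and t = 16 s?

Displacement is the signed area under the v-t curve.
0–4 s: -4 × 4 = -16 m
4–9 s: 11 × 5 = 55 m
9–12 s: 12 × 3 = 36 m
12–13 s: 6 × 1 = 6 m
13–16 s: -11 × 3 = -33 m
Net displacement = 48 m

48 m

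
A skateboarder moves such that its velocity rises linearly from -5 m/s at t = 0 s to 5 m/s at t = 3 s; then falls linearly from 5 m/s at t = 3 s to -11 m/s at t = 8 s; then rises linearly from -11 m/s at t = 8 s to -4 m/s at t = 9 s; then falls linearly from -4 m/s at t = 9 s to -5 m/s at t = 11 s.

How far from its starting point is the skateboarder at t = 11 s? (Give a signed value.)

Net displacement equals the area under the velocity-time graph (areas below the axis count negative).
0–3 s: ½(-5 + 5)(3) = 0 m
3–8 s: ½(5 + -11)(5) = -15 m
8–9 s: ½(-11 + -4)(1) = -7.5 m
9–11 s: ½(-4 + -5)(2) = -9 m
Net displacement = -31.5 m

-31.5 m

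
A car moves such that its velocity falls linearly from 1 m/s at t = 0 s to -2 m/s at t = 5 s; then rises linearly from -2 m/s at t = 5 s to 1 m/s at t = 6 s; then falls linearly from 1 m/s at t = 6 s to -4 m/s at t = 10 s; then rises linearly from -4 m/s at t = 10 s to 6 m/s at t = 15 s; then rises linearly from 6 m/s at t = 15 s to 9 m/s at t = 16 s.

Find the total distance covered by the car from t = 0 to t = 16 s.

Total distance travelled is ∫|v| dt — sum the magnitudes of each area piece.
0–5 s: v = 0 at t = 5/3 s; triangle areas 5/6 + 10/3 = 25/6 m
5–6 s: v = 0 at t = 17/3 s; triangle areas 2/3 + 1/6 = 5/6 m
6–10 s: v = 0 at t = 6.8 s; triangle areas 0.4 + 6.4 = 6.8 m
10–15 s: v = 0 at t = 12 s; triangle areas 4 + 9 = 13 m
15–16 s: |½(6 + 9)(1)| = 7.5 m
Total distance = 32.3 m

32.3 m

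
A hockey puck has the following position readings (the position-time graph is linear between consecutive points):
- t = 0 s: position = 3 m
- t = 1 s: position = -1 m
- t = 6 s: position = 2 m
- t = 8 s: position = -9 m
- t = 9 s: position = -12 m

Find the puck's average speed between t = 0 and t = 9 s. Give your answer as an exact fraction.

7/3 m/s

Average speed = (total path length)/(elapsed time); on a piecewise-linear x-t graph the path length is Σ|Δx|.
0–1 s: |Δx| = |-1 − 3| = 4 m
1–6 s: |Δx| = |2 − -1| = 3 m
6–8 s: |Δx| = |-9 − 2| = 11 m
8–9 s: |Δx| = |-12 − -9| = 3 m
Total path = 21 m; average speed = 21/9 = 7/3 m/s.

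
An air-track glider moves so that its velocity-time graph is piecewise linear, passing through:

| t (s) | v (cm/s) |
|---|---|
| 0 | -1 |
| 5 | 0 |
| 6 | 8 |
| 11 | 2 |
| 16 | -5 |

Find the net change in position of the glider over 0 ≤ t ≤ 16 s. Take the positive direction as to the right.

19 cm

Displacement is the signed area under the v-t curve.
0–5 s: ½(-1 + 0)(5) = -2.5 cm
5–6 s: ½(0 + 8)(1) = 4 cm
6–11 s: ½(8 + 2)(5) = 25 cm
11–16 s: ½(2 + -5)(5) = -7.5 cm
Net displacement = 19 cm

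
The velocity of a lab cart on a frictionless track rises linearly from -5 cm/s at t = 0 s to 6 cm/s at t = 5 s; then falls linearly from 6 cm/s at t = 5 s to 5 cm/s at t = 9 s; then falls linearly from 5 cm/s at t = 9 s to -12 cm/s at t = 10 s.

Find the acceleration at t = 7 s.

Acceleration is the slope of the v-t graph on 5–9 s: (5 − 6)/(9 − 5) = -0.25 cm/s².

-0.25 cm/s²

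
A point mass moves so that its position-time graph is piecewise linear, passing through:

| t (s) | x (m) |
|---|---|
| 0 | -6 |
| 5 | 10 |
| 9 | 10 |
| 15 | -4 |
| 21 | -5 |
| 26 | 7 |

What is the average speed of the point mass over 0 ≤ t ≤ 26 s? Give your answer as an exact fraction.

Average speed = (total path length)/(elapsed time); on a piecewise-linear x-t graph the path length is Σ|Δx|.
0–5 s: |Δx| = |10 − -6| = 16 m
5–9 s: |Δx| = |10 − 10| = 0 m
9–15 s: |Δx| = |-4 − 10| = 14 m
15–21 s: |Δx| = |-5 − -4| = 1 m
21–26 s: |Δx| = |7 − -5| = 12 m
Total path = 43 m; average speed = 43/26 = 43/26 m/s.

43/26 m/s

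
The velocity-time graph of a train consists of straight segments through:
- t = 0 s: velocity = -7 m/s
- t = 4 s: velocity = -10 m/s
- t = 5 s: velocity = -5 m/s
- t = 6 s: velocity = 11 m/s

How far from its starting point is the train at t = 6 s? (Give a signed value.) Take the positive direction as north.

-38.5 m

Displacement is the signed area under the v-t curve.
0–4 s: ½(-7 + -10)(4) = -34 m
4–5 s: ½(-10 + -5)(1) = -7.5 m
5–6 s: ½(-5 + 11)(1) = 3 m
Net displacement = -38.5 m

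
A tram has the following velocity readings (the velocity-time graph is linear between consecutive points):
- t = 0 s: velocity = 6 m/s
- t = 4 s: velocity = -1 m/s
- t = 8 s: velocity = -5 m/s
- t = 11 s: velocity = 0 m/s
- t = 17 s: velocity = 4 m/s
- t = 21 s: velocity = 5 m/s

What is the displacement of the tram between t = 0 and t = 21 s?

Net displacement equals the area under the velocity-time graph (areas below the axis count negative).
0–4 s: ½(6 + -1)(4) = 10 m
4–8 s: ½(-1 + -5)(4) = -12 m
8–11 s: ½(-5 + 0)(3) = -7.5 m
11–17 s: ½(0 + 4)(6) = 12 m
17–21 s: ½(4 + 5)(4) = 18 m
Net displacement = 20.5 m

20.5 m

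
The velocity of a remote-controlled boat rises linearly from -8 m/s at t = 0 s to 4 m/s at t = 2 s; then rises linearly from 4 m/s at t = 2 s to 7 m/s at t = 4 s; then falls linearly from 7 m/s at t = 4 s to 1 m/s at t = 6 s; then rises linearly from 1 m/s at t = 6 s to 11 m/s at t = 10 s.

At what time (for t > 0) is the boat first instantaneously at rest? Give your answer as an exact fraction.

v changes sign on 0–2 s (from -8 to 4); the graph is linear there, so v = 0 at t = 0 + (8)·(2 − 0)/(4 − -8) = 4/3 s.

t = 4/3 s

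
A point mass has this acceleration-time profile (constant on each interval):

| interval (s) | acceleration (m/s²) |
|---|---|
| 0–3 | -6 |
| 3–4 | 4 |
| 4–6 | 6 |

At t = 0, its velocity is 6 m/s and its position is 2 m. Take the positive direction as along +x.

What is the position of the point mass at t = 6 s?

On each constant-a segment, Δv = aΔt and Δx = v₀Δt + ½aΔt²; chain segment to segment.
0–3 s: v starts 6 m/s; Δx = 6·3 + ½·-6·3² = -9 m; v ends -12 m/s.
3–4 s: v starts -12 m/s; Δx = -12·1 + ½·4·1² = -10 m; v ends -8 m/s.
4–6 s: v starts -8 m/s; Δx = -8·2 + ½·6·2² = -4 m; v ends 4 m/s.
x(6) = 2 + Σ Δx = -21 m.

-21 m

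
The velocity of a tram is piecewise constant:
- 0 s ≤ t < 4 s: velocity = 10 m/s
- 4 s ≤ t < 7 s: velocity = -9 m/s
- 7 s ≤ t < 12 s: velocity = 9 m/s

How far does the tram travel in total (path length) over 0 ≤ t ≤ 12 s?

112 m

Distance (not displacement) is the total path length: add the absolute areas under v-t.
0–4 s: |10| × 4 = 40 m
4–7 s: |-9| × 3 = 27 m
7–12 s: |9| × 5 = 45 m
Total distance = 112 m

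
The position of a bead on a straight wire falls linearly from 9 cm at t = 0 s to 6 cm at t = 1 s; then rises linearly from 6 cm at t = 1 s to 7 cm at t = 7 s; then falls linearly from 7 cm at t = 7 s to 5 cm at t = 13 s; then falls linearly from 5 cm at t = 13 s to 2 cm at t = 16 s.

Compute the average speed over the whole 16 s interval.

0.5625 cm/s

Average speed = (total path length)/(elapsed time); on a piecewise-linear x-t graph the path length is Σ|Δx|.
0–1 s: |Δx| = |6 − 9| = 3 cm
1–7 s: |Δx| = |7 − 6| = 1 cm
7–13 s: |Δx| = |5 − 7| = 2 cm
13–16 s: |Δx| = |2 − 5| = 3 cm
Total path = 9 cm; average speed = 9/16 = 0.5625 cm/s.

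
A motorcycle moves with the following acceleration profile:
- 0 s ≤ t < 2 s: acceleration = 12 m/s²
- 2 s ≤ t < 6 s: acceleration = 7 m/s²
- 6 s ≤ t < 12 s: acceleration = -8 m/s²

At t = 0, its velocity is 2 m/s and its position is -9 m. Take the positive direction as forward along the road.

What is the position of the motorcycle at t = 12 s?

On each constant-a segment, Δv = aΔt and Δx = v₀Δt + ½aΔt²; chain segment to segment.
0–2 s: v starts 2 m/s; Δx = 2·2 + ½·12·2² = 28 m; v ends 26 m/s.
2–6 s: v starts 26 m/s; Δx = 26·4 + ½·7·4² = 160 m; v ends 54 m/s.
6–12 s: v starts 54 m/s; Δx = 54·6 + ½·-8·6² = 180 m; v ends 6 m/s.
x(12) = -9 + Σ Δx = 359 m.

359 m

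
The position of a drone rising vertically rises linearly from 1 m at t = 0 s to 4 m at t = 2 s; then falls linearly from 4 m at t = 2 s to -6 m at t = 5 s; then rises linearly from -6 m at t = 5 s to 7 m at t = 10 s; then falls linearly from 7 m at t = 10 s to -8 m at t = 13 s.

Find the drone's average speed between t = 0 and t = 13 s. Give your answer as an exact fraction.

41/13 m/s

Average speed = (total path length)/(elapsed time); on a piecewise-linear x-t graph the path length is Σ|Δx|.
0–2 s: |Δx| = |4 − 1| = 3 m
2–5 s: |Δx| = |-6 − 4| = 10 m
5–10 s: |Δx| = |7 − -6| = 13 m
10–13 s: |Δx| = |-8 − 7| = 15 m
Total path = 41 m; average speed = 41/13 = 41/13 m/s.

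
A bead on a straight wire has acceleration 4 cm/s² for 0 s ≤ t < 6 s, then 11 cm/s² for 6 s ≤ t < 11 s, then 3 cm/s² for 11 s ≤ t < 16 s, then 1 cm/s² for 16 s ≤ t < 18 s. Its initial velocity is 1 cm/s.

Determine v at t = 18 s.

97 cm/s

Δv equals the area under the a-t graph; then v = v₀ + Δv.
0–6 s: 4 × 6 = 24 cm/s
6–11 s: 11 × 5 = 55 cm/s
11–16 s: 3 × 5 = 15 cm/s
16–18 s: 1 × 2 = 2 cm/s
Δv = 96 cm/s, so v(18) = 1 + (96) = 97 cm/s.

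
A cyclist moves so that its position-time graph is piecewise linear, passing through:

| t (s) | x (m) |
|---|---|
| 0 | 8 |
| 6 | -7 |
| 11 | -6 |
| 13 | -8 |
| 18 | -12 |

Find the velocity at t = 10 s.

0.2 m/s

Velocity is the slope of the x-t graph on 6–11 s: (-6 − -7)/(11 − 6) = 0.2 m/s.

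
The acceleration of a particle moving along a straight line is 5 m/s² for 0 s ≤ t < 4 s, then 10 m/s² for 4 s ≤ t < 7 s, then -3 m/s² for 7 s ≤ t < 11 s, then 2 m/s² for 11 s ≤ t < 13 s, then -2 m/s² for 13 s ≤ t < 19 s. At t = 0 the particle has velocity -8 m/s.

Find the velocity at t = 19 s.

22 m/s

Δv equals the area under the a-t graph; then v = v₀ + Δv.
0–4 s: 5 × 4 = 20 m/s
4–7 s: 10 × 3 = 30 m/s
7–11 s: -3 × 4 = -12 m/s
11–13 s: 2 × 2 = 4 m/s
13–19 s: -2 × 6 = -12 m/s
Δv = 30 m/s, so v(19) = -8 + (30) = 22 m/s.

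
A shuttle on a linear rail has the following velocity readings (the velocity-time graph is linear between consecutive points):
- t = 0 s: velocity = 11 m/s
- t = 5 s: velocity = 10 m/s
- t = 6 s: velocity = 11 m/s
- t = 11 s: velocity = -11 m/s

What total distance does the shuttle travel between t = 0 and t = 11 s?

90.5 m

Distance (not displacement) is the total path length: add the absolute areas under v-t.
0–5 s: |½(11 + 10)(5)| = 52.5 m
5–6 s: |½(10 + 11)(1)| = 10.5 m
6–11 s: v = 0 at t = 8.5 s; triangle areas 13.75 + 13.75 = 27.5 m
Total distance = 90.5 m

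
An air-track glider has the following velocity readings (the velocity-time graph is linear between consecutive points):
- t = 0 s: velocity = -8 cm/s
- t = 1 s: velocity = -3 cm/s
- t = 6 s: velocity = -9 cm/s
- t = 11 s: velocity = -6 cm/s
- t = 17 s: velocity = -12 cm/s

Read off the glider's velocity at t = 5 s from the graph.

-7.8 cm/s

On 1–6 s the graph is linear from -3 to -9 cm/s: v(5) = -3 + (-9 − -3)·(5 − 1)/(6 − 1) = -7.8 cm/s.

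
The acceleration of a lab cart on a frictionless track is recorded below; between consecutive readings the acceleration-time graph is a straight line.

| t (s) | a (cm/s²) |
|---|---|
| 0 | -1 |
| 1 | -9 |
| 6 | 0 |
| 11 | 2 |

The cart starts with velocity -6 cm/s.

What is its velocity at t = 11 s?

-28.5 cm/s

Δv equals the area under the a-t graph; then v = v₀ + Δv.
0–1 s: ½(-1 + -9)(1) = -5 cm/s
1–6 s: ½(-9 + 0)(5) = -22.5 cm/s
6–11 s: ½(0 + 2)(5) = 5 cm/s
Δv = -22.5 cm/s, so v(11) = -6 + (-22.5) = -28.5 cm/s.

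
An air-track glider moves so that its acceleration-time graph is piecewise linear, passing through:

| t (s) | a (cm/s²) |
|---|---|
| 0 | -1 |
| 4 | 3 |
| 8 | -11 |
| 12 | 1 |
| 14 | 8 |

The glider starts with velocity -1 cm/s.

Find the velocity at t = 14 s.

-24 cm/s

Δv equals the area under the a-t graph; then v = v₀ + Δv.
0–4 s: ½(-1 + 3)(4) = 4 cm/s
4–8 s: ½(3 + -11)(4) = -16 cm/s
8–12 s: ½(-11 + 1)(4) = -20 cm/s
12–14 s: ½(1 + 8)(2) = 9 cm/s
Δv = -23 cm/s, so v(14) = -1 + (-23) = -24 cm/s.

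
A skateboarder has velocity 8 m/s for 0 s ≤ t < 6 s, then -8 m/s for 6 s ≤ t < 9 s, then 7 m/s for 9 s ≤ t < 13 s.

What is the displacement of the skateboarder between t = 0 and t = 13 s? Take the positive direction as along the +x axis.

52 m

Net displacement equals the area under the velocity-time graph (areas below the axis count negative).
0–6 s: 8 × 6 = 48 m
6–9 s: -8 × 3 = -24 m
9–13 s: 7 × 4 = 28 m
Net displacement = 52 m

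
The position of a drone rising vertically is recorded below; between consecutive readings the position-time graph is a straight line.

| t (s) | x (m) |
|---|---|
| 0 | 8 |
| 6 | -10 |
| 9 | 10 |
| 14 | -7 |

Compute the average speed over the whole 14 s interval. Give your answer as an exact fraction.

Average speed = (total path length)/(elapsed time); on a piecewise-linear x-t graph the path length is Σ|Δx|.
0–6 s: |Δx| = |-10 − 8| = 18 m
6–9 s: |Δx| = |10 − -10| = 20 m
9–14 s: |Δx| = |-7 − 10| = 17 m
Total path = 55 m; average speed = 55/14 = 55/14 m/s.

55/14 m/s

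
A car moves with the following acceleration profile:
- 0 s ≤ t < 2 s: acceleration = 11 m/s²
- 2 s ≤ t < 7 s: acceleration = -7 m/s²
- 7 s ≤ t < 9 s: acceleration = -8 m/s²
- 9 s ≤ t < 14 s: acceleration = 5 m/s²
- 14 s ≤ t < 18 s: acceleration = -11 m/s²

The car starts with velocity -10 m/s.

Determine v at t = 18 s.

Δv equals the area under the a-t graph; then v = v₀ + Δv.
0–2 s: 11 × 2 = 22 m/s
2–7 s: -7 × 5 = -35 m/s
7–9 s: -8 × 2 = -16 m/s
9–14 s: 5 × 5 = 25 m/s
14–18 s: -11 × 4 = -44 m/s
Δv = -48 m/s, so v(18) = -10 + (-48) = -58 m/s.

-58 m/s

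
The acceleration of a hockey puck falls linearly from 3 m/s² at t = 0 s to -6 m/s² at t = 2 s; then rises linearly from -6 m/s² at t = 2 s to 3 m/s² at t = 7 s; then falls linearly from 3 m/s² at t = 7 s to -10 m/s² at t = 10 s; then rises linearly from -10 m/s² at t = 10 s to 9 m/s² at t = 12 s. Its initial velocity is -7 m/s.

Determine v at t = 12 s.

Δv equals the area under the a-t graph; then v = v₀ + Δv.
0–2 s: ½(3 + -6)(2) = -3 m/s
2–7 s: ½(-6 + 3)(5) = -7.5 m/s
7–10 s: ½(3 + -10)(3) = -10.5 m/s
10–12 s: ½(-10 + 9)(2) = -1 m/s
Δv = -22 m/s, so v(12) = -7 + (-22) = -29 m/s.

-29 m/s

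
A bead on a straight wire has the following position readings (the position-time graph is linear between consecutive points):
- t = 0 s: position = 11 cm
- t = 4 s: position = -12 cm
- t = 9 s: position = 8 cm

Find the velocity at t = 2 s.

-5.75 cm/s

Velocity is the slope of the x-t graph on 0–4 s: (-12 − 11)/(4 − 0) = -5.75 cm/s.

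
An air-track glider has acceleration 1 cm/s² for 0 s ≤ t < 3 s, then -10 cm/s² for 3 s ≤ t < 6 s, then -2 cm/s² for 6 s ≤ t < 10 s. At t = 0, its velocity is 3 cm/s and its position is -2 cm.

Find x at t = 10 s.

On each constant-a segment, Δv = aΔt and Δx = v₀Δt + ½aΔt²; chain segment to segment.
0–3 s: v starts 3 cm/s; Δx = 3·3 + ½·1·3² = 13.5 cm; v ends 6 cm/s.
3–6 s: v starts 6 cm/s; Δx = 6·3 + ½·-10·3² = -27 cm; v ends -24 cm/s.
6–10 s: v starts -24 cm/s; Δx = -24·4 + ½·-2·4² = -112 cm; v ends -32 cm/s.
x(10) = -2 + Σ Δx = -127.5 cm.

-127.5 cm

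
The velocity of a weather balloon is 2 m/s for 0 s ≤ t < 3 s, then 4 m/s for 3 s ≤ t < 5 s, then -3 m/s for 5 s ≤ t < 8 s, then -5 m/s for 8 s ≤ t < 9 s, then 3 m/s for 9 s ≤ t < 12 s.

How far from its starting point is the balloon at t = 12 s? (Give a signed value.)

9 m

Net displacement equals the area under the velocity-time graph (areas below the axis count negative).
0–3 s: 2 × 3 = 6 m
3–5 s: 4 × 2 = 8 m
5–8 s: -3 × 3 = -9 m
8–9 s: -5 × 1 = -5 m
9–12 s: 3 × 3 = 9 m
Net displacement = 9 m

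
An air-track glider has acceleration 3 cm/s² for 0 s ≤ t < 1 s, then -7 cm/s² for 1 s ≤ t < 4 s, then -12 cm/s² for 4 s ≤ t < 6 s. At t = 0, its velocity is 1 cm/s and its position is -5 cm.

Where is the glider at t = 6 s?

On each constant-a segment, Δv = aΔt and Δx = v₀Δt + ½aΔt²; chain segment to segment.
0–1 s: v starts 1 cm/s; Δx = 1·1 + ½·3·1² = 2.5 cm; v ends 4 cm/s.
1–4 s: v starts 4 cm/s; Δx = 4·3 + ½·-7·3² = -19.5 cm; v ends -17 cm/s.
4–6 s: v starts -17 cm/s; Δx = -17·2 + ½·-12·2² = -58 cm; v ends -41 cm/s.
x(6) = -5 + Σ Δx = -80 cm.

-80 cm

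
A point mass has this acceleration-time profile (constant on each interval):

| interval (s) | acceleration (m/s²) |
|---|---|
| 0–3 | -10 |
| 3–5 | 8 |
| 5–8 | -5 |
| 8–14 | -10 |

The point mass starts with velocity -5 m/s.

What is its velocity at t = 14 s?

Δv equals the area under the a-t graph; then v = v₀ + Δv.
0–3 s: -10 × 3 = -30 m/s
3–5 s: 8 × 2 = 16 m/s
5–8 s: -5 × 3 = -15 m/s
8–14 s: -10 × 6 = -60 m/s
Δv = -89 m/s, so v(14) = -5 + (-89) = -94 m/s.

-94 m/s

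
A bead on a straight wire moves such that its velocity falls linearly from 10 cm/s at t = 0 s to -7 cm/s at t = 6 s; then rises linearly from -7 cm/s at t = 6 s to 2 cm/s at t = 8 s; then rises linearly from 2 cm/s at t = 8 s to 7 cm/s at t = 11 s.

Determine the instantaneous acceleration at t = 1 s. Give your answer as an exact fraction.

Acceleration is the slope of the v-t graph on 0–6 s: (-7 − 10)/(6 − 0) = -17/6 cm/s².

-17/6 cm/s²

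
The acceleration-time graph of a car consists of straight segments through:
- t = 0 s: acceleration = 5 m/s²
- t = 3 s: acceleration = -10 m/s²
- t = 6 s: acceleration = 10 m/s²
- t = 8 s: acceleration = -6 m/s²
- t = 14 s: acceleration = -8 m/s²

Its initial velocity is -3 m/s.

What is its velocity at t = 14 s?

-48.5 m/s

Δv equals the area under the a-t graph; then v = v₀ + Δv.
0–3 s: ½(5 + -10)(3) = -7.5 m/s
3–6 s: ½(-10 + 10)(3) = 0 m/s
6–8 s: ½(10 + -6)(2) = 4 m/s
8–14 s: ½(-6 + -8)(6) = -42 m/s
Δv = -45.5 m/s, so v(14) = -3 + (-45.5) = -48.5 m/s.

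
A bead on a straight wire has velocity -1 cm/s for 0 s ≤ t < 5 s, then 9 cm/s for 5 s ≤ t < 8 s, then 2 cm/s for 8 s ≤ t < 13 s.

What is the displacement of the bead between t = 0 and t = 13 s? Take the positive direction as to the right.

Net displacement equals the area under the velocity-time graph (areas below the axis count negative).
0–5 s: -1 × 5 = -5 cm
5–8 s: 9 × 3 = 27 cm
8–13 s: 2 × 5 = 10 cm
Net displacement = 32 cm

32 cm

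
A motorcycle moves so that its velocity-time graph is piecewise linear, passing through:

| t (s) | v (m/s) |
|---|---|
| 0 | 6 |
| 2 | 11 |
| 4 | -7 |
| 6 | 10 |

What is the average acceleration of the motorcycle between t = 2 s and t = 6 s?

-0.25 m/s²

Average acceleration = Δv/Δt = (10 − 11)/(6 − 2) = -0.25 m/s².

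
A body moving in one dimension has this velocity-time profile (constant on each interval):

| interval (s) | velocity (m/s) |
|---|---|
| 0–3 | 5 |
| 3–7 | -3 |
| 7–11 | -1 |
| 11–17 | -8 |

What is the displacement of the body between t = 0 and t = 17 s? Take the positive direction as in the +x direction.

Displacement is the signed area under the v-t curve.
0–3 s: 5 × 3 = 15 m
3–7 s: -3 × 4 = -12 m
7–11 s: -1 × 4 = -4 m
11–17 s: -8 × 6 = -48 m
Net displacement = -49 m

-49 m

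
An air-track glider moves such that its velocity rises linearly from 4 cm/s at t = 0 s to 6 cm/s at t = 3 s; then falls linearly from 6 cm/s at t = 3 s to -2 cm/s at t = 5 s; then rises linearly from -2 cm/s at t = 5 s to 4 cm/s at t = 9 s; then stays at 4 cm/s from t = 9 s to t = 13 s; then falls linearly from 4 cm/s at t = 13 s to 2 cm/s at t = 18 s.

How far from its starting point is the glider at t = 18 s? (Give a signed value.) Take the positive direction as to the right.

54 cm

Displacement is the signed area under the v-t curve.
0–3 s: ½(4 + 6)(3) = 15 cm
3–5 s: ½(6 + -2)(2) = 4 cm
5–9 s: ½(-2 + 4)(4) = 4 cm
9–13 s: 4 × 4 = 16 cm
13–18 s: ½(4 + 2)(5) = 15 cm
Net displacement = 54 cm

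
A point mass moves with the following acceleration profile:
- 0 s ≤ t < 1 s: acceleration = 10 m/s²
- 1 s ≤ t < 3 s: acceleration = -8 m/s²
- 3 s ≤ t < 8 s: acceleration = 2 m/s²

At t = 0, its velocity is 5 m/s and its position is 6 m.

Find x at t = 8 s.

50 m

On each constant-a segment, Δv = aΔt and Δx = v₀Δt + ½aΔt²; chain segment to segment.
0–1 s: v starts 5 m/s; Δx = 5·1 + ½·10·1² = 10 m; v ends 15 m/s.
1–3 s: v starts 15 m/s; Δx = 15·2 + ½·-8·2² = 14 m; v ends -1 m/s.
3–8 s: v starts -1 m/s; Δx = -1·5 + ½·2·5² = 20 m; v ends 9 m/s.
x(8) = 6 + Σ Δx = 50 m.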